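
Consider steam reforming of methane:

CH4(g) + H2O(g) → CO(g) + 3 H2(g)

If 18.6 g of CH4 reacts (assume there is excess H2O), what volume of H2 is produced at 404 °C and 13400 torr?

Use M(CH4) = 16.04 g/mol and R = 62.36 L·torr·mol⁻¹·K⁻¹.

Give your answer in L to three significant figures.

11.0 L

n(CH4) = 18.60 / 16.04 = 1.160 mol
n(H2) = (3/1) × 1.160 = 3.480 mol
V = nRT/P = 3.480 × 62.36 × 677.15 / 13400 = 10.97 L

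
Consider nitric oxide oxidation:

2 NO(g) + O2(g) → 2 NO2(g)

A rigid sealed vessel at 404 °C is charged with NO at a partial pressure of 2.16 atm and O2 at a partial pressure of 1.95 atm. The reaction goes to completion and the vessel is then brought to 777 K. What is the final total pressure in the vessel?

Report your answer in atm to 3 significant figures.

3.48 atm

With V and T fixed, P_i ∝ n_i, so the mole ratios apply directly to partial pressures at 404 °C.
P(O2) required for 2.16 atm of NO = (1/2) × 2.16 = 1.080 atm; available 1.95 atm, so NO is limiting.
P(O2) remaining = 1.95 − (1/2) × 2.16 = 0.8700 atm
P(gaseous products) = (2)/2 × 2.16 = 2.160 atm
P_total at 404 °C = 0.8700 + 2.160 = 3.030 atm
Scaling to 777 K: P = 3.030 × 777/677.15 = 3.477 atm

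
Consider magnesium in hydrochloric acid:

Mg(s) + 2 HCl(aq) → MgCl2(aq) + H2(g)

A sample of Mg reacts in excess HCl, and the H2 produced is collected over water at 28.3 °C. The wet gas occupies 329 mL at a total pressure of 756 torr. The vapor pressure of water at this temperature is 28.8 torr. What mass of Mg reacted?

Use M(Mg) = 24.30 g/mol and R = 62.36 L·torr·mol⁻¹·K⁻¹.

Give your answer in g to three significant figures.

P(H2) = 756 − 28.8 = 727.2 torr
n(H2) = PV/RT = (727.2 × 0.3290) / (62.36 × 301.45) = 0.01273 mol
n(Mg) = (1/1) × 0.01273 = 0.01273 mol
m(Mg) = 0.01273 × 24.30 = 0.3093 g

0.309 g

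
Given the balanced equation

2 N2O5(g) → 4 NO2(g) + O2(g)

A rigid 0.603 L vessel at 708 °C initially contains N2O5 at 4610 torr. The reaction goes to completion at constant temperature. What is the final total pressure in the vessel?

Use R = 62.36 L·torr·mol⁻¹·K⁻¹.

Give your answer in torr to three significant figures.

At constant T and V, P ∝ n(gas): 2 mol gas → 5 mol gas.
P_final = (5/2) × 4610 = 11520 torr

11500 torr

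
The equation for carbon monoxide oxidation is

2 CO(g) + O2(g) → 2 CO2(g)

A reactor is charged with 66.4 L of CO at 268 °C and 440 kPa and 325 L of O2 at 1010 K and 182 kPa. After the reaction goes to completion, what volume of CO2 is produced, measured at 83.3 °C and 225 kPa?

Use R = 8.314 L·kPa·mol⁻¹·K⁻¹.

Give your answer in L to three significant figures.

n(CO) = PV/RT = (440 × 66.4) / (8.314 × 541.15) = 6.494 mol
n(O2) = PV/RT = (182 × 325) / (8.314 × 1010) = 7.044 mol
For 6.494 mol CO, stoichiometry requires (1/2) × 6.494 = 3.247 mol O2; 7.044 mol is available, so CO is limiting.
n(CO2) = (2/2) × 6.494 = 6.494 mol
V(CO2) = nRT/P = 6.494 × 8.314 × 356.45 / 225 = 85.53 L

85.5 L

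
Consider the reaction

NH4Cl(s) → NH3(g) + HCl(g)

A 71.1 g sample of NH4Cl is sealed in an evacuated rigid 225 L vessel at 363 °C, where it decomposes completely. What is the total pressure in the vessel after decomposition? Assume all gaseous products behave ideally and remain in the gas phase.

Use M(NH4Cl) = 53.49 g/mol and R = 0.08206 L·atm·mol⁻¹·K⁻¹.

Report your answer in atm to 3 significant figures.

0.617 atm

n(NH4Cl) = 71.1 / 53.49 = 1.329 mol
n(gas produced) = (2/1) × 1.329 = 2.658 mol
P = nRT/V = 2.658 × 0.08206 × 636.15 / 225 = 0.6167 atm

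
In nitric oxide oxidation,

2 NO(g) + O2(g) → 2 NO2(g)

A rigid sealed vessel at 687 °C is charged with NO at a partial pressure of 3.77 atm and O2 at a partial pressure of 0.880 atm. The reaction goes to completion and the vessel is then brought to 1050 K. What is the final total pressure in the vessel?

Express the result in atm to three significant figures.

4.12 atm

With V and T fixed, P_i ∝ n_i, so the mole ratios apply directly to partial pressures at 687 °C.
P(O2) required for 3.77 atm of NO = (1/2) × 3.77 = 1.885 atm; available 0.880 atm, so O2 is limiting.
P(NO) remaining = 3.77 − (2/1) × 0.880 = 2.010 atm
P(gaseous products) = (2)/1 × 0.880 = 1.760 atm
P_total at 687 °C = 2.010 + 1.760 = 3.770 atm
Scaling to 1050 K: P = 3.770 × 1050/960.15 = 4.123 atm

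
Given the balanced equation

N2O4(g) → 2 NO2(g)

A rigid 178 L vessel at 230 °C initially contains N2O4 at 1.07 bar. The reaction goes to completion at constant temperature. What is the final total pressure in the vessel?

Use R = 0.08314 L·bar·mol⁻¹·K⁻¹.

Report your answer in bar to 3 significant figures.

Since T and V are fixed, P_final/P_initial = n_final/n_initial = 2/1.
P_final = (2/1) × 1.07 = 2.140 bar

2.14 bar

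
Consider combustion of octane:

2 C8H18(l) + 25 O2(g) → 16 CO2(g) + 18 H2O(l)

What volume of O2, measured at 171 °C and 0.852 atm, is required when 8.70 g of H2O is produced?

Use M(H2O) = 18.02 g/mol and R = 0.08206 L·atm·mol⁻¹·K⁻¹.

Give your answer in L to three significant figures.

28.7 L

n(H2O) = 8.700 / 18.02 = 0.4828 mol
n(O2) = (25/18) × 0.4828 = 0.6706 mol
V = nRT/P = 0.6706 × 0.08206 × 444.15 / 0.852 = 28.69 L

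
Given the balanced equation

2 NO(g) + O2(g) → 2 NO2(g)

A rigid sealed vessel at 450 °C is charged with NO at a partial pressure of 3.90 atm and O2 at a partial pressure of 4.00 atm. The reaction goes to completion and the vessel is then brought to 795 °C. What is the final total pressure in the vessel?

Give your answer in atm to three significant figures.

8.79 atm

Because the vessel is rigid and T is held at 450 °C, work the stoichiometry in partial pressures (P_i = n_iRT/V).
P(O2) required for 3.90 atm of NO = (1/2) × 3.90 = 1.950 atm; available 4.00 atm, so NO is limiting.
P(O2) remaining = 4.00 − (1/2) × 3.90 = 2.050 atm
P(gaseous products) = (2)/2 × 3.90 = 3.900 atm
P_total at 450 °C = 2.050 + 3.900 = 5.950 atm
Scaling to 795 °C: P = 5.950 × 1068.15/723.15 = 8.789 atm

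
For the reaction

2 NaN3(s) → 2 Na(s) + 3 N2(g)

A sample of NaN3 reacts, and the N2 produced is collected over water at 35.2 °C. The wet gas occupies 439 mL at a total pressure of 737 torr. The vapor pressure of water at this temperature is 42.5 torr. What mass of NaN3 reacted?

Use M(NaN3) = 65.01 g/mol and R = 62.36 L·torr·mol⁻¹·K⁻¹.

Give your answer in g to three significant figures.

0.687 g

P(N2) = 737 − 42.5 = 694.5 torr
n(N2) = PV/RT = (694.5 × 0.4390) / (62.36 × 308.35) = 0.01586 mol
n(NaN3) = (2/3) × 0.01586 = 0.01057 mol
m(NaN3) = 0.01057 × 65.01 = 0.6872 g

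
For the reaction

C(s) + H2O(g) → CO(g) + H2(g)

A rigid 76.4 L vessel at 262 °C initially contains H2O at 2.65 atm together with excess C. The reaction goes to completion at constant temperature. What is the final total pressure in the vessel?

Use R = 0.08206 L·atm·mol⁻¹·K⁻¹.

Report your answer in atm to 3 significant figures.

5.30 atm

Rigid vessel, constant T ⇒ P scales with total gas moles (1 → 2).
P_final = (2/1) × 2.65 = 5.300 atm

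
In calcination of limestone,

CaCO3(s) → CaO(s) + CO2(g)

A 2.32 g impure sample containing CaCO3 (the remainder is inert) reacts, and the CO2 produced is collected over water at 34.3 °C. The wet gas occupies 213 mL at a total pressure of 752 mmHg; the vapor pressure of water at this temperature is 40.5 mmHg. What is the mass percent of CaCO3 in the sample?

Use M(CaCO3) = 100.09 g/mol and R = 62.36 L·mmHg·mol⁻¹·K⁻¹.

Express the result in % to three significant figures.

34.1 %

P(CO2) = 752 − 40.5 = 711.5 mmHg
n(CO2) = PV/RT = (711.5 × 0.2130) / (62.36 × 307.45) = 0.007904 mol
n(CaCO3) = (1/1) × 0.007904 = 0.007904 mol
m(CaCO3) = 0.007904 × 100.09 = 0.7911 g
%CaCO3 = 0.7911 / 2.32 × 100 = 34.10%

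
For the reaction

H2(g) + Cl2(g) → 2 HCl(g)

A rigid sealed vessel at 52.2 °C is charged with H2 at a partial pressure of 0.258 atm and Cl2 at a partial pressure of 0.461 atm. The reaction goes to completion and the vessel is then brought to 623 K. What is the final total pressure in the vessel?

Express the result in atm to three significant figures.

At constant V, partial pressures at 52.2 °C are proportional to moles, so apply stoichiometry directly to pressures.
P(Cl2) required for 0.258 atm of H2 = (1/1) × 0.258 = 0.2580 atm; available 0.461 atm, so H2 is limiting.
P(Cl2) remaining = 0.461 − (1/1) × 0.258 = 0.2030 atm
P(gaseous products) = (2)/1 × 0.258 = 0.5160 atm
P_total at 52.2 °C = 0.2030 + 0.5160 = 0.7190 atm
Scaling to 623 K: P = 0.7190 × 623/325.35 = 1.377 atm

1.38 atm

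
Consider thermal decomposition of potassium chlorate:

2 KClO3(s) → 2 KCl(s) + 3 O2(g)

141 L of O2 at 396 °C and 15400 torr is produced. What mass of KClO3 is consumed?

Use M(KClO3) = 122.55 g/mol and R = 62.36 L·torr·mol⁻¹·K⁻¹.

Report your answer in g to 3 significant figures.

n(O2) = PV/RT = (15400 × 141) / (62.36 × 669.15) = 52.04 mol
n(KClO3) = (2/3) × 52.04 = 34.69 mol
m(KClO3) = 34.69 × 122.55 = 4251 g

4250 g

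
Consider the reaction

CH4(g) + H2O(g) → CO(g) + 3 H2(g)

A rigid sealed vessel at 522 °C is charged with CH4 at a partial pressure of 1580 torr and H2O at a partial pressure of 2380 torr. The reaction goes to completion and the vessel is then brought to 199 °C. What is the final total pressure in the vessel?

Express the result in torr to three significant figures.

Because the vessel is rigid and T is held at 522 °C, work the stoichiometry in partial pressures (P_i = n_iRT/V).
P(H2O) required for 1580 torr of CH4 = (1/1) × 1580 = 1580 torr; available 2380 torr, so CH4 is limiting.
P(H2O) remaining = 2380 − (1/1) × 1580 = 800.0 torr
P(gaseous products) = (1+3)/1 × 1580 = 6320 torr
P_total at 522 °C = 800.0 + 6320 = 7120 torr
Scaling to 199 °C: P = 7120 × 472.15/795.15 = 4228 torr

4230 torr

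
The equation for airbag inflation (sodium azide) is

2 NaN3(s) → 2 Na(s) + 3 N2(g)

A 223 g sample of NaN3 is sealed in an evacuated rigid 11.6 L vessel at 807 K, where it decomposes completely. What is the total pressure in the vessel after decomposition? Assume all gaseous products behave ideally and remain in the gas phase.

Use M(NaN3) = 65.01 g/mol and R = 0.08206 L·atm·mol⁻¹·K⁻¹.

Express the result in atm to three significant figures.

29.4 atm

n(NaN3) = 223 / 65.01 = 3.430 mol
n(gas produced) = (3/2) × 3.430 = 5.145 mol
P = nRT/V = 5.145 × 0.08206 × 807 / 11.6 = 29.37 atm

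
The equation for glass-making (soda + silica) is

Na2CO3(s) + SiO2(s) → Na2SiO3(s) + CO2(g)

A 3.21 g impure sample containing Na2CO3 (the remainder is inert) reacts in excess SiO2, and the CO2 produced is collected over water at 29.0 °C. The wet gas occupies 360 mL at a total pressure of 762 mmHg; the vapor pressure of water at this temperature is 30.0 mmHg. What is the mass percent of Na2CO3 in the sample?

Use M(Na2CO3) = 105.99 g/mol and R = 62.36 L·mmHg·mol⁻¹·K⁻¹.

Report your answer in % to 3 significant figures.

46.2 %

P(CO2) = 762 − 30.0 = 732.0 mmHg
n(CO2) = PV/RT = (732.0 × 0.3600) / (62.36 × 302.15) = 0.01399 mol
n(Na2CO3) = (1/1) × 0.01399 = 0.01399 mol
m(Na2CO3) = 0.01399 × 105.99 = 1.483 g
%Na2CO3 = 1.483 / 3.21 × 100 = 46.20%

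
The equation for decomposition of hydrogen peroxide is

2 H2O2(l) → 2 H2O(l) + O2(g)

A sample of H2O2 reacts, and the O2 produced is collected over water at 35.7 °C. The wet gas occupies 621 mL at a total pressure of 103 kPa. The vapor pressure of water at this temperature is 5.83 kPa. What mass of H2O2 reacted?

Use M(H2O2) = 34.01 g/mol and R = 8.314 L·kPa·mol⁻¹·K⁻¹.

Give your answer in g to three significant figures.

P(O2) = 103 − 5.83 = 97.17 kPa
n(O2) = PV/RT = (97.17 × 0.6210) / (8.314 × 308.85) = 0.02350 mol
n(H2O2) = (2/1) × 0.02350 = 0.04700 mol
m(H2O2) = 0.04700 × 34.01 = 1.598 g

1.60 g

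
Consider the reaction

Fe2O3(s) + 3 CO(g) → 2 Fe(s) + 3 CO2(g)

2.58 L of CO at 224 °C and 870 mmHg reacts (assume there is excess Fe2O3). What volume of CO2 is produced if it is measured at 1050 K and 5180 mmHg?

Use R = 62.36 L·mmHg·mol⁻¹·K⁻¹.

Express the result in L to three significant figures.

0.915 L

n(CO) = PV/RT = (870 × 2.58) / (62.36 × 497.15) = 0.07240 mol
n(CO2) = (3/3) × 0.07240 = 0.07240 mol
V = nRT/P = 0.07240 × 62.36 × 1050 / 5180 = 0.9152 L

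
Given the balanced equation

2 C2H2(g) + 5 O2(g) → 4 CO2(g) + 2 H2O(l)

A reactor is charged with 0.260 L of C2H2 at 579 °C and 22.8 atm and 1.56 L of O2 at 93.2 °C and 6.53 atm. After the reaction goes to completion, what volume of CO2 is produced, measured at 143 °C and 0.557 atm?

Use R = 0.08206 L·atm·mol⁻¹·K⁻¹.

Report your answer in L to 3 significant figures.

n(C2H2) = PV/RT = (22.8 × 0.260) / (0.08206 × 852.15) = 0.08477 mol
n(O2) = PV/RT = (6.53 × 1.56) / (0.08206 × 366.35) = 0.3389 mol
For 0.08477 mol C2H2, stoichiometry requires (5/2) × 0.08477 = 0.2119 mol O2; 0.3389 mol is available, so C2H2 is limiting.
n(CO2) = (4/2) × 0.08477 = 0.1695 mol
V(CO2) = nRT/P = 0.1695 × 0.08206 × 416.15 / 0.557 = 10.39 L

10.4 L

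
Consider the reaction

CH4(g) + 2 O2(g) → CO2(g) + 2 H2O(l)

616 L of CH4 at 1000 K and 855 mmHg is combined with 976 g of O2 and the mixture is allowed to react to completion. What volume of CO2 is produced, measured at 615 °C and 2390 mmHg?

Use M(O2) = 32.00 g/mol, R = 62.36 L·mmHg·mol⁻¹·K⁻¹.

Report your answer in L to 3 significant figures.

n(CH4) = PV/RT = (855 × 616) / (62.36 × 1000) = 8.446 mol
n(O2) = 976 / 32.00 = 30.50 mol
For 8.446 mol CH4, stoichiometry requires (2/1) × 8.446 = 16.89 mol O2; 30.50 mol is available, so CH4 is limiting.
n(CO2) = (1/1) × 8.446 = 8.446 mol
V(CO2) = nRT/P = 8.446 × 62.36 × 888.15 / 2390 = 195.7 L

196 L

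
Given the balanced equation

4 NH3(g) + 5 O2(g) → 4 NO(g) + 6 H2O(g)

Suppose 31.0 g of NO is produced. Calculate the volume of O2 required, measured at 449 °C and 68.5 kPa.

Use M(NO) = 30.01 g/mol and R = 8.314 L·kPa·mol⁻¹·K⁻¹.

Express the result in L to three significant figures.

n(NO) = 31.00 / 30.01 = 1.033 mol
n(O2) = (5/4) × 1.033 = 1.291 mol
V = nRT/P = 1.291 × 8.314 × 722.15 / 68.5 = 113.2 L

113 L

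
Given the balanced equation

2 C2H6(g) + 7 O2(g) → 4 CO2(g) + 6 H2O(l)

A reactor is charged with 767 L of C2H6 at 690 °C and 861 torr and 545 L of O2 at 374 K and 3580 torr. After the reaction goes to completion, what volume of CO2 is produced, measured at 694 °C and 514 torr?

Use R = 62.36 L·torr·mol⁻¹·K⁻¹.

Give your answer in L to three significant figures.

2580 L

n(C2H6) = PV/RT = (861 × 767) / (62.36 × 963.15) = 11.00 mol
n(O2) = PV/RT = (3580 × 545) / (62.36 × 374) = 83.66 mol
For 11.00 mol C2H6, stoichiometry requires (7/2) × 11.00 = 38.50 mol O2; 83.66 mol is available, so C2H6 is limiting.
n(CO2) = (4/2) × 11.00 = 22.00 mol
V(CO2) = nRT/P = 22.00 × 62.36 × 967.15 / 514 = 2581 L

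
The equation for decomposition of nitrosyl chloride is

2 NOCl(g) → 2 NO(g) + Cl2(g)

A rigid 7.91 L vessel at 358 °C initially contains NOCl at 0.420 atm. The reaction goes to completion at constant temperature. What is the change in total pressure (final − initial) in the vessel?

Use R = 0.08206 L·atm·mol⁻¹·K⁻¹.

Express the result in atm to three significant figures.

Rigid vessel, constant T ⇒ P scales with total gas moles (2 → 3).
P_final = (3/2) × 0.420 = 0.6300 atm; ΔP = 0.6300 − 0.420 = 0.2100 atm

0.210 atm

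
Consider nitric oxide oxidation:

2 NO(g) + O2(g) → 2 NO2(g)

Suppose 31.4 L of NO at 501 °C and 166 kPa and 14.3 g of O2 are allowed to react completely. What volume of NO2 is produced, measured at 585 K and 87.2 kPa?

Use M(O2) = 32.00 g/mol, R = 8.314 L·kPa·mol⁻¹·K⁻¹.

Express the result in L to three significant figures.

n(NO) = PV/RT = (166 × 31.4) / (8.314 × 774.15) = 0.8098 mol
n(O2) = 14.3 / 32.00 = 0.4469 mol
For 0.8098 mol NO, stoichiometry requires (1/2) × 0.8098 = 0.4049 mol O2; 0.4469 mol is available, so NO is limiting.
n(NO2) = (2/2) × 0.8098 = 0.8098 mol
V(NO2) = nRT/P = 0.8098 × 8.314 × 585 / 87.2 = 45.17 L

45.2 L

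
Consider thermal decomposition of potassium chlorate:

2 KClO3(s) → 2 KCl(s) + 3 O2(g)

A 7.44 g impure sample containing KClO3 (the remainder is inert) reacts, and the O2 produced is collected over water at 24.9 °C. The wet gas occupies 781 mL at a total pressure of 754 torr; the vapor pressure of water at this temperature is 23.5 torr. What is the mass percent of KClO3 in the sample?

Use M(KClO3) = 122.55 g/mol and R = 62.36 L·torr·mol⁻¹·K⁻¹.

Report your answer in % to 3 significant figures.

33.7 %

P(O2) = 754 − 23.5 = 730.5 torr
n(O2) = PV/RT = (730.5 × 0.7810) / (62.36 × 298.05) = 0.03070 mol
n(KClO3) = (2/3) × 0.03070 = 0.02047 mol
m(KClO3) = 0.02047 × 122.55 = 2.509 g
%KClO3 = 2.509 / 7.44 × 100 = 33.72%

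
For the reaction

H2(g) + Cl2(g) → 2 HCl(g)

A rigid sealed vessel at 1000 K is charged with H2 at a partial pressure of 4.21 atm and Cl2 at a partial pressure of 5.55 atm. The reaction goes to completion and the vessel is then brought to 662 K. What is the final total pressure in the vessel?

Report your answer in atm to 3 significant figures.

6.46 atm

With V and T fixed, P_i ∝ n_i, so the mole ratios apply directly to partial pressures at 1000 K.
P(Cl2) required for 4.21 atm of H2 = (1/1) × 4.21 = 4.210 atm; available 5.55 atm, so H2 is limiting.
P(Cl2) remaining = 5.55 − (1/1) × 4.21 = 1.340 atm
P(gaseous products) = (2)/1 × 4.21 = 8.420 atm
P_total at 1000 K = 1.340 + 8.420 = 9.760 atm
Scaling to 662 K: P = 9.760 × 662/1000 = 6.461 atm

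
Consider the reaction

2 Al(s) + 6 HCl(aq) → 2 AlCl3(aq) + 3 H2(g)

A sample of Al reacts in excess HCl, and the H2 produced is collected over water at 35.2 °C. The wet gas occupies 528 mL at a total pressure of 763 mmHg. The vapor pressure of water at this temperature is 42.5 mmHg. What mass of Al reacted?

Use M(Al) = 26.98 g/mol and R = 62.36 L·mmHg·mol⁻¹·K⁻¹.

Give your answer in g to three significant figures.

P(H2) = 763 − 42.5 = 720.5 mmHg
n(H2) = PV/RT = (720.5 × 0.5280) / (62.36 × 308.35) = 0.01978 mol
n(Al) = (2/3) × 0.01978 = 0.01319 mol
m(Al) = 0.01319 × 26.98 = 0.3559 g

0.356 g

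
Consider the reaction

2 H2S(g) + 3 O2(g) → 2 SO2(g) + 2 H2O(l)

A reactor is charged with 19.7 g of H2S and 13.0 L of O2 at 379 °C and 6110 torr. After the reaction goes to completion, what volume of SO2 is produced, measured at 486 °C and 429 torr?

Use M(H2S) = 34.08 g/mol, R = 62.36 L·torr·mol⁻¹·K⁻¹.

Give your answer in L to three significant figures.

63.8 L

n(H2S) = 19.7 / 34.08 = 0.5781 mol
n(O2) = PV/RT = (6110 × 13.0) / (62.36 × 652.15) = 1.953 mol
For 0.5781 mol H2S, stoichiometry requires (3/2) × 0.5781 = 0.8671 mol O2; 1.953 mol is available, so H2S is limiting.
n(SO2) = (2/2) × 0.5781 = 0.5781 mol
V(SO2) = nRT/P = 0.5781 × 62.36 × 759.15 / 429 = 63.79 L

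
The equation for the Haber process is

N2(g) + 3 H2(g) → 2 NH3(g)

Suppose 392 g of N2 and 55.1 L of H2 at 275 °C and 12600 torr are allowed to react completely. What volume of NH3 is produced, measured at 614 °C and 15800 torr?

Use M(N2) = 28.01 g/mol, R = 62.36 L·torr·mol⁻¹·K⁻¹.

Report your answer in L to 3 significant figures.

47.4 L

n(N2) = 392 / 28.01 = 14.00 mol
n(H2) = PV/RT = (12600 × 55.1) / (62.36 × 548.15) = 20.31 mol
For 14.00 mol N2, stoichiometry requires (3/1) × 14.00 = 42.00 mol H2; 20.31 mol is available, so H2 is limiting.
n(NH3) = (2/3) × 20.31 = 13.54 mol
V(NH3) = nRT/P = 13.54 × 62.36 × 887.15 / 15800 = 47.41 L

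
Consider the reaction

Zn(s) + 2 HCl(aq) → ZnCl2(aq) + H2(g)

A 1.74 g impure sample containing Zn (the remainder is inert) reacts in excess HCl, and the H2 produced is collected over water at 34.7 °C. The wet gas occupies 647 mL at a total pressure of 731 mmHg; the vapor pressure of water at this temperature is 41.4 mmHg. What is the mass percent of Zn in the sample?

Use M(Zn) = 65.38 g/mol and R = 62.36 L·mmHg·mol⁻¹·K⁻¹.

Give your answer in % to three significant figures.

P(H2) = 731 − 41.4 = 689.6 mmHg
n(H2) = PV/RT = (689.6 × 0.6470) / (62.36 × 307.85) = 0.02324 mol
n(Zn) = (1/1) × 0.02324 = 0.02324 mol
m(Zn) = 0.02324 × 65.38 = 1.519 g
%Zn = 1.519 / 1.74 × 100 = 87.30%

87.3 %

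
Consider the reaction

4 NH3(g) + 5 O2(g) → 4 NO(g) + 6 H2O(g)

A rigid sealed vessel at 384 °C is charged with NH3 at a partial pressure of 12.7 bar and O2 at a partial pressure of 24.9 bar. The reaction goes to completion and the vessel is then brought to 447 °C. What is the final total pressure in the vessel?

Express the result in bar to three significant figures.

44.7 bar

At constant V, partial pressures at 384 °C are proportional to moles, so apply stoichiometry directly to pressures.
P(O2) required for 12.7 bar of NH3 = (5/4) × 12.7 = 15.88 bar; available 24.9 bar, so NH3 is limiting.
P(O2) remaining = 24.9 − (5/4) × 12.7 = 9.025 bar
P(gaseous products) = (4+6)/4 × 12.7 = 31.75 bar
P_total at 384 °C = 9.025 + 31.75 = 40.77 bar
Scaling to 447 °C: P = 40.77 × 720.15/657.15 = 44.68 bar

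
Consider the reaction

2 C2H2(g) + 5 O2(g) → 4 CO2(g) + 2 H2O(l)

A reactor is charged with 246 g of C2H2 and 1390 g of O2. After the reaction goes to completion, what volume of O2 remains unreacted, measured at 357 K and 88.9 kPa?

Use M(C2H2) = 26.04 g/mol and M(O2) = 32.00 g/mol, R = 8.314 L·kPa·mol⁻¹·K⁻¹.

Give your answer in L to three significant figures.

662 L

n(C2H2) = 246 / 26.04 = 9.447 mol
n(O2) = 1390 / 32.00 = 43.44 mol
For 9.447 mol C2H2, stoichiometry requires (5/2) × 9.447 = 23.62 mol O2; 43.44 mol is available, so C2H2 is limiting.
n(O2) consumed = (5/2) × 9.447 = 23.62 mol; remaining = 43.44 − 23.62 = 19.82 mol
V(O2) = nRT/P = 19.82 × 8.314 × 357 / 88.9 = 661.7 L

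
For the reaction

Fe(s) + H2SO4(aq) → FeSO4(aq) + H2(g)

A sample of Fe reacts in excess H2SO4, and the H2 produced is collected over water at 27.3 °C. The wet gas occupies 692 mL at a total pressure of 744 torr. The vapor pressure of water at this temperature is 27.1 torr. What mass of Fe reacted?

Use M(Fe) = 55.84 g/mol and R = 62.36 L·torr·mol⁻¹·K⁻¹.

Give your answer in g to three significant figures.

P(H2) = 744 − 27.1 = 716.9 torr
n(H2) = PV/RT = (716.9 × 0.6920) / (62.36 × 300.45) = 0.02648 mol
n(Fe) = (1/1) × 0.02648 = 0.02648 mol
m(Fe) = 0.02648 × 55.84 = 1.479 g

1.48 g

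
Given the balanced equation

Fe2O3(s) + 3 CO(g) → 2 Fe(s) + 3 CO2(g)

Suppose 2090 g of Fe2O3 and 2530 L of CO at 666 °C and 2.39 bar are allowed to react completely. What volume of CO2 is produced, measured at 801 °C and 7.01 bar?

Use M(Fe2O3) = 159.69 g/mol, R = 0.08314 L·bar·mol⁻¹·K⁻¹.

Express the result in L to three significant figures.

n(Fe2O3) = 2090 / 159.69 = 13.09 mol
n(CO) = PV/RT = (2.39 × 2530) / (0.08314 × 939.15) = 77.44 mol
For 13.09 mol Fe2O3, stoichiometry requires (3/1) × 13.09 = 39.27 mol CO; 77.44 mol is available, so Fe2O3 is limiting.
n(CO2) = (3/1) × 13.09 = 39.27 mol
V(CO2) = nRT/P = 39.27 × 0.08314 × 1074.15 / 7.01 = 500.3 L

500 L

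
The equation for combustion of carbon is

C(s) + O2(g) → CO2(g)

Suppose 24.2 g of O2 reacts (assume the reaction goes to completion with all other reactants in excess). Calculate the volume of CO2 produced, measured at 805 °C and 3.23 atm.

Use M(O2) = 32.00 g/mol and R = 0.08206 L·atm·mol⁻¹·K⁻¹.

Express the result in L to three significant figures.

n(O2) = 24.20 / 32.00 = 0.7562 mol
n(CO2) = (1/1) × 0.7562 = 0.7562 mol
V = nRT/P = 0.7562 × 0.08206 × 1078.15 / 3.23 = 20.71 L

20.7 L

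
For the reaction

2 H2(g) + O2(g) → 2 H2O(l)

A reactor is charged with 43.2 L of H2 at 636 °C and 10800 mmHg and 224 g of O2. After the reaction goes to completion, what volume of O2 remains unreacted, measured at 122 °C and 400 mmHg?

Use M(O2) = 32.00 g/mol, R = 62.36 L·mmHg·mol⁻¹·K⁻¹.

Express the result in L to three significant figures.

n(H2) = PV/RT = (10800 × 43.2) / (62.36 × 909.15) = 8.229 mol
n(O2) = 224 / 32.00 = 7.000 mol
For 8.229 mol H2, stoichiometry requires (1/2) × 8.229 = 4.114 mol O2; 7.000 mol is available, so H2 is limiting.
n(O2) consumed = (1/2) × 8.229 = 4.114 mol; remaining = 7.000 − 4.114 = 2.886 mol
V(O2) = nRT/P = 2.886 × 62.36 × 395.15 / 400 = 177.8 L

178 L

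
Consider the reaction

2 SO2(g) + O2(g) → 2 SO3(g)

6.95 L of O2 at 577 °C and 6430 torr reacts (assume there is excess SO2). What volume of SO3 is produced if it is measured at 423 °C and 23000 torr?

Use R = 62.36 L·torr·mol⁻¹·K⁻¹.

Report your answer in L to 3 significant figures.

3.18 L

n(O2) = PV/RT = (6430 × 6.95) / (62.36 × 850.15) = 0.8429 mol
n(SO3) = (2/1) × 0.8429 = 1.686 mol
V = nRT/P = 1.686 × 62.36 × 696.15 / 23000 = 3.182 L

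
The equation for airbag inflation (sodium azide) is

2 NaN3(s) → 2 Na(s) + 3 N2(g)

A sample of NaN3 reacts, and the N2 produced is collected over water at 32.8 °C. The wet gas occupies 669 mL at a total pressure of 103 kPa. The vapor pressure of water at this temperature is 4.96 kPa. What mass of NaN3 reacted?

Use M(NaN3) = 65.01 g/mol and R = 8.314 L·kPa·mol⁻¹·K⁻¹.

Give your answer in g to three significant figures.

1.12 g

P(N2) = 103 − 4.96 = 98.04 kPa
n(N2) = PV/RT = (98.04 × 0.6690) / (8.314 × 305.95) = 0.02579 mol
n(NaN3) = (2/3) × 0.02579 = 0.01719 mol
m(NaN3) = 0.01719 × 65.01 = 1.118 g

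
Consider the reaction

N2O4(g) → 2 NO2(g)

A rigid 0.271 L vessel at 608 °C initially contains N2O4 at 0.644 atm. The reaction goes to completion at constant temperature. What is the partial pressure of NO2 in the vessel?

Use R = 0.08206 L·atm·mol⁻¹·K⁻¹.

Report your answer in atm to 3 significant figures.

n(N2O4)₀ = PV/RT = (0.644 × 0.271) / (0.08206 × 881.15) = 0.002414 mol
n(NO2) = (2/1) × 0.002414 = 0.004828 mol
P(NO2) = nRT/V = 0.004828 × 0.08206 × 881.15 / 0.271 = 1.288 atm

1.29 atm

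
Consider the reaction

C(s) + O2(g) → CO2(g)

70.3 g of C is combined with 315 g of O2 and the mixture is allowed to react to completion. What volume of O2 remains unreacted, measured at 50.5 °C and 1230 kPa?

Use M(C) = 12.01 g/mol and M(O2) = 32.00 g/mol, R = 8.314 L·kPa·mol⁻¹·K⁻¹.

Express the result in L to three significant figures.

8.73 L

n(C) = 70.3 / 12.01 = 5.853 mol
n(O2) = 315 / 32.00 = 9.844 mol
For 5.853 mol C, stoichiometry requires (1/1) × 5.853 = 5.853 mol O2; 9.844 mol is available, so C is limiting.
n(O2) consumed = (1/1) × 5.853 = 5.853 mol; remaining = 9.844 − 5.853 = 3.991 mol
V(O2) = nRT/P = 3.991 × 8.314 × 323.65 / 1230 = 8.731 L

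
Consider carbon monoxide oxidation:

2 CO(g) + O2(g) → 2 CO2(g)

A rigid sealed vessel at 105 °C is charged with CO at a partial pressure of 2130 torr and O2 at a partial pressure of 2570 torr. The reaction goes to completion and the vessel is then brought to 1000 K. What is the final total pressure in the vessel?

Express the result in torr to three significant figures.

9610 torr

Because the vessel is rigid and T is held at 105 °C, work the stoichiometry in partial pressures (P_i = n_iRT/V).
P(O2) required for 2130 torr of CO = (1/2) × 2130 = 1065 torr; available 2570 torr, so CO is limiting.
P(O2) remaining = 2570 − (1/2) × 2130 = 1505 torr
P(gaseous products) = (2)/2 × 2130 = 2130 torr
P_total at 105 °C = 1505 + 2130 = 3635 torr
Scaling to 1000 K: P = 3635 × 1000/378.15 = 9613 torr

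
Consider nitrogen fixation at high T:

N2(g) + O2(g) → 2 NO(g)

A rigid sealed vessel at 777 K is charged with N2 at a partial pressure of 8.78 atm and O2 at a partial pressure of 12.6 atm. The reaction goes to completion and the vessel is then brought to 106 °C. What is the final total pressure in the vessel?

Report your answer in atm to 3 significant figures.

10.4 atm

With V and T fixed, P_i ∝ n_i, so the mole ratios apply directly to partial pressures at 777 K.
P(O2) required for 8.78 atm of N2 = (1/1) × 8.78 = 8.780 atm; available 12.6 atm, so N2 is limiting.
P(O2) remaining = 12.6 − (1/1) × 8.78 = 3.820 atm
P(gaseous products) = (2)/1 × 8.78 = 17.56 atm
P_total at 777 K = 3.820 + 17.56 = 21.38 atm
Scaling to 106 °C: P = 21.38 × 379.15/777 = 10.43 atm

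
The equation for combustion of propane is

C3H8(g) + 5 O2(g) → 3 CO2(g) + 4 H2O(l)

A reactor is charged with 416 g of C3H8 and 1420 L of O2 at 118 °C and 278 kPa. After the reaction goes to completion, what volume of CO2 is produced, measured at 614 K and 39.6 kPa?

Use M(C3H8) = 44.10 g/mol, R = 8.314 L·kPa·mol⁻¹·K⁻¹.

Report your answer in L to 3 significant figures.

3650 L

n(C3H8) = 416 / 44.10 = 9.433 mol
n(O2) = PV/RT = (278 × 1420) / (8.314 × 391.15) = 121.4 mol
For 9.433 mol C3H8, stoichiometry requires (5/1) × 9.433 = 47.16 mol O2; 121.4 mol is available, so C3H8 is limiting.
n(CO2) = (3/1) × 9.433 = 28.30 mol
V(CO2) = nRT/P = 28.30 × 8.314 × 614 / 39.6 = 3648 L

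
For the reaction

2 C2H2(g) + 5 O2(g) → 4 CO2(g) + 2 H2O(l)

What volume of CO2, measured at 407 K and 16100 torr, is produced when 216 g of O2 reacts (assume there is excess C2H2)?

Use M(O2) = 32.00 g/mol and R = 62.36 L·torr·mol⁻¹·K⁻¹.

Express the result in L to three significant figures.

8.51 L

n(O2) = 216.0 / 32.00 = 6.750 mol
n(CO2) = (4/5) × 6.750 = 5.400 mol
V = nRT/P = 5.400 × 62.36 × 407 / 16100 = 8.513 L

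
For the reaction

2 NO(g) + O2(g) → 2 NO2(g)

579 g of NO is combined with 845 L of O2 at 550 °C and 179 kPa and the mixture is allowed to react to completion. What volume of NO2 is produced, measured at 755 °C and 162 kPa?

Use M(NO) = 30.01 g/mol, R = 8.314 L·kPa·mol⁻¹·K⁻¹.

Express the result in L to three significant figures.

n(NO) = 579 / 30.01 = 19.29 mol
n(O2) = PV/RT = (179 × 845) / (8.314 × 823.15) = 22.10 mol
For 19.29 mol NO, stoichiometry requires (1/2) × 19.29 = 9.645 mol O2; 22.10 mol is available, so NO is limiting.
n(NO2) = (2/2) × 19.29 = 19.29 mol
V(NO2) = nRT/P = 19.29 × 8.314 × 1028.15 / 162 = 1018 L

1020 L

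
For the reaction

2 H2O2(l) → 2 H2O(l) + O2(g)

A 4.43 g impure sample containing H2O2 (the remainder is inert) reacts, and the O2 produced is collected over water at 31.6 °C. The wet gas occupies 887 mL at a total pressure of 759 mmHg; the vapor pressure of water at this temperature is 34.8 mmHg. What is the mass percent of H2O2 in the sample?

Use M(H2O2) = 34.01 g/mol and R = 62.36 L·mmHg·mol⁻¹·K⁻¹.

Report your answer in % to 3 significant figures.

P(O2) = 759 − 34.8 = 724.2 mmHg
n(O2) = PV/RT = (724.2 × 0.8870) / (62.36 × 304.75) = 0.03380 mol
n(H2O2) = (2/1) × 0.03380 = 0.06760 mol
m(H2O2) = 0.06760 × 34.01 = 2.299 g
%H2O2 = 2.299 / 4.43 × 100 = 51.90%

51.9 %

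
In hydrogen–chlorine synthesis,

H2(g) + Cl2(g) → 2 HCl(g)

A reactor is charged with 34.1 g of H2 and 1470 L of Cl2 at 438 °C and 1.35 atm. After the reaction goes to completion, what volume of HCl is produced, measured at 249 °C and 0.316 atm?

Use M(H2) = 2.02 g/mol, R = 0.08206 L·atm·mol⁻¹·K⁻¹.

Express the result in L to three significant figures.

n(H2) = 34.1 / 2.02 = 16.88 mol
n(Cl2) = PV/RT = (1.35 × 1470) / (0.08206 × 711.15) = 34.01 mol
For 16.88 mol H2, stoichiometry requires (1/1) × 16.88 = 16.88 mol Cl2; 34.01 mol is available, so H2 is limiting.
n(HCl) = (2/1) × 16.88 = 33.76 mol
V(HCl) = nRT/P = 33.76 × 0.08206 × 522.15 / 0.316 = 4578 L

4580 L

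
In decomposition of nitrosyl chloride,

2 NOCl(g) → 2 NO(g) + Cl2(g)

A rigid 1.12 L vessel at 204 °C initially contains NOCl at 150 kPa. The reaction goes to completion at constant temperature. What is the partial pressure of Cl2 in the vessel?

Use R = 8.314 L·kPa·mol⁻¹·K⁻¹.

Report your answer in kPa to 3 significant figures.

n(NOCl)₀ = PV/RT = (150 × 1.12) / (8.314 × 477.15) = 0.04235 mol
n(Cl2) = (1/2) × 0.04235 = 0.02117 mol
P(Cl2) = nRT/V = 0.02117 × 8.314 × 477.15 / 1.12 = 74.98 kPa

75.0 kPa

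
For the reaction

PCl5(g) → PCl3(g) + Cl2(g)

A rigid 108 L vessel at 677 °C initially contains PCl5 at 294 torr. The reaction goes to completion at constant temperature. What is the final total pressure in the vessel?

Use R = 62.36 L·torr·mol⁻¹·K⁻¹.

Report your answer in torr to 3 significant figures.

At constant T and V, P ∝ n(gas): 1 mol gas → 2 mol gas.
P_final = (2/1) × 294 = 588.0 torr

588 torr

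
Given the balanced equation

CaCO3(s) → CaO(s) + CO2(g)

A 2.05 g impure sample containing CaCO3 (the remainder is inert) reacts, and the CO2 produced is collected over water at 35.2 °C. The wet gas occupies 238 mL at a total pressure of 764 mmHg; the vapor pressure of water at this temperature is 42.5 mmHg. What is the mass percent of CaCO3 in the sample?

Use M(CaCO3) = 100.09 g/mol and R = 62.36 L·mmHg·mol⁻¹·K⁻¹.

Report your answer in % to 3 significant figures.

43.6 %

P(CO2) = 764 − 42.5 = 721.5 mmHg
n(CO2) = PV/RT = (721.5 × 0.2380) / (62.36 × 308.35) = 0.008930 mol
n(CaCO3) = (1/1) × 0.008930 = 0.008930 mol
m(CaCO3) = 0.008930 × 100.09 = 0.8938 g
%CaCO3 = 0.8938 / 2.05 × 100 = 43.60%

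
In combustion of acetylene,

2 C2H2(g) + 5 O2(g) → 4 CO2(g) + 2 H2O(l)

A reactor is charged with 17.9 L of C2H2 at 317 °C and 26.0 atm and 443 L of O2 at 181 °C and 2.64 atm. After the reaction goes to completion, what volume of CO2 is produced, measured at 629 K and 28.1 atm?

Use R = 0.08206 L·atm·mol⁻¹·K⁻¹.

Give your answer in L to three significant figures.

35.3 L

n(C2H2) = PV/RT = (26.0 × 17.9) / (0.08206 × 590.15) = 9.610 mol
n(O2) = PV/RT = (2.64 × 443) / (0.08206 × 454.15) = 31.38 mol
For 9.610 mol C2H2, stoichiometry requires (5/2) × 9.610 = 24.02 mol O2; 31.38 mol is available, so C2H2 is limiting.
n(CO2) = (4/2) × 9.610 = 19.22 mol
V(CO2) = nRT/P = 19.22 × 0.08206 × 629 / 28.1 = 35.30 L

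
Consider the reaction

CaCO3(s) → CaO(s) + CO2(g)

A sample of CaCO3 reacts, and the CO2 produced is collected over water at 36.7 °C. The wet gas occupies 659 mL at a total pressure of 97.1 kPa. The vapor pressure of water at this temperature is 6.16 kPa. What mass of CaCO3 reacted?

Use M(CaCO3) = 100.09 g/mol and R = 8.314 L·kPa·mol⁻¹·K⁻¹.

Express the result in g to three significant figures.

2.33 g

P(CO2) = 97.1 − 6.16 = 90.94 kPa
n(CO2) = PV/RT = (90.94 × 0.6590) / (8.314 × 309.85) = 0.02326 mol
n(CaCO3) = (1/1) × 0.02326 = 0.02326 mol
m(CaCO3) = 0.02326 × 100.09 = 2.328 g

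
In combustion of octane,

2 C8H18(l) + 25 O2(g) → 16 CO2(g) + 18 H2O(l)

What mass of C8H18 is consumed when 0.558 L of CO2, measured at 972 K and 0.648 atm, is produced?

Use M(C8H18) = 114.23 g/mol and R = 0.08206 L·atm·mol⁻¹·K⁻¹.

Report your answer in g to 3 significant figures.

n(CO2) = PV/RT = (0.648 × 0.558) / (0.08206 × 972) = 0.004533 mol
n(C8H18) = (2/16) × 0.004533 = 0.0005666 mol
m(C8H18) = 0.0005666 × 114.23 = 0.06472 g

0.0647 g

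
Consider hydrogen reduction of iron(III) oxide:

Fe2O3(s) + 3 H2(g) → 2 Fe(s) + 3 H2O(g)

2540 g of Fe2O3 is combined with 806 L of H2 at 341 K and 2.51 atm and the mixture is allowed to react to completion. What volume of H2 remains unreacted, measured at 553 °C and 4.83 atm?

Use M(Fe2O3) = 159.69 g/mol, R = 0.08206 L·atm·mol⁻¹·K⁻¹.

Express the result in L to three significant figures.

345 L

n(Fe2O3) = 2540 / 159.69 = 15.91 mol
n(H2) = PV/RT = (2.51 × 806) / (0.08206 × 341) = 72.30 mol
For 15.91 mol Fe2O3, stoichiometry requires (3/1) × 15.91 = 47.73 mol H2; 72.30 mol is available, so Fe2O3 is limiting.
n(H2) consumed = (3/1) × 15.91 = 47.73 mol; remaining = 72.30 − 47.73 = 24.57 mol
V(H2) = nRT/P = 24.57 × 0.08206 × 826.15 / 4.83 = 344.9 L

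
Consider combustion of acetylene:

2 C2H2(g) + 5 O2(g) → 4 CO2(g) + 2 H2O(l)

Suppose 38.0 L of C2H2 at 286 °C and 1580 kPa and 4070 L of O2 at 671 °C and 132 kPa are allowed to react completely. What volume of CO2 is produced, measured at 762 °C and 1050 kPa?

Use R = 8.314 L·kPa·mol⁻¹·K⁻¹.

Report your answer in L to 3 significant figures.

n(C2H2) = PV/RT = (1580 × 38.0) / (8.314 × 559.15) = 12.92 mol
n(O2) = PV/RT = (132 × 4070) / (8.314 × 944.15) = 68.44 mol
For 12.92 mol C2H2, stoichiometry requires (5/2) × 12.92 = 32.30 mol O2; 68.44 mol is available, so C2H2 is limiting.
n(CO2) = (4/2) × 12.92 = 25.84 mol
V(CO2) = nRT/P = 25.84 × 8.314 × 1035.15 / 1050 = 211.8 L

212 L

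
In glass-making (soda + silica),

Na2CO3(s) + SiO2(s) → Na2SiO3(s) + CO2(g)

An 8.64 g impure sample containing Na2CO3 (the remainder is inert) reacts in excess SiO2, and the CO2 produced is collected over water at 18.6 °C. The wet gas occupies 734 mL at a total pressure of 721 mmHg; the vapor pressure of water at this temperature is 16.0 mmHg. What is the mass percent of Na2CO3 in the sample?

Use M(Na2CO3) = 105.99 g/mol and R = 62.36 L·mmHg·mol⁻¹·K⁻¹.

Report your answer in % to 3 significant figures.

34.9 %

P(CO2) = 721 − 16.0 = 705.0 mmHg
n(CO2) = PV/RT = (705.0 × 0.7340) / (62.36 × 291.75) = 0.02844 mol
n(Na2CO3) = (1/1) × 0.02844 = 0.02844 mol
m(Na2CO3) = 0.02844 × 105.99 = 3.014 g
%Na2CO3 = 3.014 / 8.64 × 100 = 34.88%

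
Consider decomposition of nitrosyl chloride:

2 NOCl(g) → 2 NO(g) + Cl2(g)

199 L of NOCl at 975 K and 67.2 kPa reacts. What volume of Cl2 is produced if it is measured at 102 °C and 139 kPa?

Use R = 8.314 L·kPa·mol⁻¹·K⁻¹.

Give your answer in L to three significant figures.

n(NOCl) = PV/RT = (67.2 × 199) / (8.314 × 975) = 1.650 mol
n(Cl2) = (1/2) × 1.650 = 0.8250 mol
V = nRT/P = 0.8250 × 8.314 × 375.15 / 139 = 18.51 L

18.5 L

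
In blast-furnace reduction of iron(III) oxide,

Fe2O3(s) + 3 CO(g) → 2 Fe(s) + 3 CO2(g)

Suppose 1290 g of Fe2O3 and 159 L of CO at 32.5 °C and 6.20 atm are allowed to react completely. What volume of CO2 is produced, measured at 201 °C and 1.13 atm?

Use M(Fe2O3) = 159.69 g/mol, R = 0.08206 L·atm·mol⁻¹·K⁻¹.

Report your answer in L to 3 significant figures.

n(Fe2O3) = 1290 / 159.69 = 8.078 mol
n(CO) = PV/RT = (6.20 × 159) / (0.08206 × 305.65) = 39.30 mol
For 8.078 mol Fe2O3, stoichiometry requires (3/1) × 8.078 = 24.23 mol CO; 39.30 mol is available, so Fe2O3 is limiting.
n(CO2) = (3/1) × 8.078 = 24.23 mol
V(CO2) = nRT/P = 24.23 × 0.08206 × 474.15 / 1.13 = 834.3 L

834 L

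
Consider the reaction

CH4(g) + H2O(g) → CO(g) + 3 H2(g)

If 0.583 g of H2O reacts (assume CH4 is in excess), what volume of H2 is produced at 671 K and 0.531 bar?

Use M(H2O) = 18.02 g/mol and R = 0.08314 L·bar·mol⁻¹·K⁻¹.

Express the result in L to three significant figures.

10.2 L

n(H2O) = 0.5830 / 18.02 = 0.03235 mol
n(H2) = (3/1) × 0.03235 = 0.09705 mol
V = nRT/P = 0.09705 × 0.08314 × 671 / 0.531 = 10.20 L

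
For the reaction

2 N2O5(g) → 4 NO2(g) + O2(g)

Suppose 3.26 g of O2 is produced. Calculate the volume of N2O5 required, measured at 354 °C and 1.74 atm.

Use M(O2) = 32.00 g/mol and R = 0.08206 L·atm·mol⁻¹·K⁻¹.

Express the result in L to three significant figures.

n(O2) = 3.260 / 32.00 = 0.1019 mol
n(N2O5) = (2/1) × 0.1019 = 0.2038 mol
V = nRT/P = 0.2038 × 0.08206 × 627.15 / 1.74 = 6.028 L

6.03 L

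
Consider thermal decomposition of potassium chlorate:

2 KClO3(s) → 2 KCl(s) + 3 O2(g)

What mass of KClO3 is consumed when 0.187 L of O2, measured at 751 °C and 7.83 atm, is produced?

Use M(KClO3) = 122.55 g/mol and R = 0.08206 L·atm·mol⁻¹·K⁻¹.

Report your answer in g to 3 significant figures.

1.42 g

n(O2) = PV/RT = (7.83 × 0.187) / (0.08206 × 1024.15) = 0.01742 mol
n(KClO3) = (2/3) × 0.01742 = 0.01161 mol
m(KClO3) = 0.01161 × 122.55 = 1.423 g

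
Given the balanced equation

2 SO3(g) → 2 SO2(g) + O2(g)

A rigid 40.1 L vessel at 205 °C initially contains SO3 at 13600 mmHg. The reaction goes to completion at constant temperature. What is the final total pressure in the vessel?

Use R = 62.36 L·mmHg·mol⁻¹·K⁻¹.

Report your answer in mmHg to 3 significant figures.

Rigid vessel, constant T ⇒ P scales with total gas moles (2 → 3).
P_final = (3/2) × 13600 = 20400 mmHg

20400 mmHg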